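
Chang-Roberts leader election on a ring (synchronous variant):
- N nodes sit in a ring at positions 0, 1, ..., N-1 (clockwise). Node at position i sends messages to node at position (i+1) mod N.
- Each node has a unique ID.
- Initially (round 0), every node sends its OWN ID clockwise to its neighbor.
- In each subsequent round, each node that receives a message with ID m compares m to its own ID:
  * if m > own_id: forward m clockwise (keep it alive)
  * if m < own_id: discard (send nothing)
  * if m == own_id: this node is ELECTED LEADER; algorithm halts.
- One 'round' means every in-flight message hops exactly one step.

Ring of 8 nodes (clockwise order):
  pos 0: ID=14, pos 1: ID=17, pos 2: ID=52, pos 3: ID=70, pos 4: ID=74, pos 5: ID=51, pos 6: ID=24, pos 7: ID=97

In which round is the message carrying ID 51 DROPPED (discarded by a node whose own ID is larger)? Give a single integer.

Answer: 2

Derivation:
Round 1: pos1(id17) recv 14: drop; pos2(id52) recv 17: drop; pos3(id70) recv 52: drop; pos4(id74) recv 70: drop; pos5(id51) recv 74: fwd; pos6(id24) recv 51: fwd; pos7(id97) recv 24: drop; pos0(id14) recv 97: fwd
Round 2: pos6(id24) recv 74: fwd; pos7(id97) recv 51: drop; pos1(id17) recv 97: fwd
Round 3: pos7(id97) recv 74: drop; pos2(id52) recv 97: fwd
Round 4: pos3(id70) recv 97: fwd
Round 5: pos4(id74) recv 97: fwd
Round 6: pos5(id51) recv 97: fwd
Round 7: pos6(id24) recv 97: fwd
Round 8: pos7(id97) recv 97: ELECTED
Message ID 51 originates at pos 5; dropped at pos 7 in round 2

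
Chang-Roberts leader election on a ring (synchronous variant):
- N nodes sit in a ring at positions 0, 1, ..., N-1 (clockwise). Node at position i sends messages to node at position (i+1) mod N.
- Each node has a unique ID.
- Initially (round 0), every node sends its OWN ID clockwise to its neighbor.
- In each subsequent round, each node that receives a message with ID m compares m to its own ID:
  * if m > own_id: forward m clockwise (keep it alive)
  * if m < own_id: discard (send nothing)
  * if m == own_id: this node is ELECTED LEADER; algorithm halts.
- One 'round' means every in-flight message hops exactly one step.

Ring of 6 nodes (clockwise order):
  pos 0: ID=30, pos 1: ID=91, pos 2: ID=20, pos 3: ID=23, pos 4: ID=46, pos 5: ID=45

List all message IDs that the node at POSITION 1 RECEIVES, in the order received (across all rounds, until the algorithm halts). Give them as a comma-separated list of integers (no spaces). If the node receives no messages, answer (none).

Answer: 30,45,46,91

Derivation:
Round 1: pos1(id91) recv 30: drop; pos2(id20) recv 91: fwd; pos3(id23) recv 20: drop; pos4(id46) recv 23: drop; pos5(id45) recv 46: fwd; pos0(id30) recv 45: fwd
Round 2: pos3(id23) recv 91: fwd; pos0(id30) recv 46: fwd; pos1(id91) recv 45: drop
Round 3: pos4(id46) recv 91: fwd; pos1(id91) recv 46: drop
Round 4: pos5(id45) recv 91: fwd
Round 5: pos0(id30) recv 91: fwd
Round 6: pos1(id91) recv 91: ELECTED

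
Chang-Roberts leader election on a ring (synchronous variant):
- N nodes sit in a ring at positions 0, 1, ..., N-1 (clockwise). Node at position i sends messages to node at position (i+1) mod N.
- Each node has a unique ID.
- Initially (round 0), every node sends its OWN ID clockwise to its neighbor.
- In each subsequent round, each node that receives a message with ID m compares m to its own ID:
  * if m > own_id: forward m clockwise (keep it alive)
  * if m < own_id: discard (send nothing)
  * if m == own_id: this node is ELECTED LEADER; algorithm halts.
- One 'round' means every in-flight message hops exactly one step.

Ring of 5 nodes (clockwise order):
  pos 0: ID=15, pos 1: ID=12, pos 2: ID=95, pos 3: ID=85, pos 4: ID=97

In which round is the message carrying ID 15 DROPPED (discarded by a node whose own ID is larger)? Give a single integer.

Answer: 2

Derivation:
Round 1: pos1(id12) recv 15: fwd; pos2(id95) recv 12: drop; pos3(id85) recv 95: fwd; pos4(id97) recv 85: drop; pos0(id15) recv 97: fwd
Round 2: pos2(id95) recv 15: drop; pos4(id97) recv 95: drop; pos1(id12) recv 97: fwd
Round 3: pos2(id95) recv 97: fwd
Round 4: pos3(id85) recv 97: fwd
Round 5: pos4(id97) recv 97: ELECTED
Message ID 15 originates at pos 0; dropped at pos 2 in round 2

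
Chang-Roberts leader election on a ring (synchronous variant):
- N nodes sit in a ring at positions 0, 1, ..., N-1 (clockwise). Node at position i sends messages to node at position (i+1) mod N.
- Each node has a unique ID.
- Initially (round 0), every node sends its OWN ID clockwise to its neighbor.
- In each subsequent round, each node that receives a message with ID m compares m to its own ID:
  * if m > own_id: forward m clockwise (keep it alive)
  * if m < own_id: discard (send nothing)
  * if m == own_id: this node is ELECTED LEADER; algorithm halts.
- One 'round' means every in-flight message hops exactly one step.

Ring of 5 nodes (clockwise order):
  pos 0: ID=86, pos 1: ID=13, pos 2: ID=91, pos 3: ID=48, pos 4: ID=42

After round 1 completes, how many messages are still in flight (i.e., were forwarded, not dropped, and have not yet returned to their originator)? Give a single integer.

Round 1: pos1(id13) recv 86: fwd; pos2(id91) recv 13: drop; pos3(id48) recv 91: fwd; pos4(id42) recv 48: fwd; pos0(id86) recv 42: drop
After round 1: 3 messages still in flight

Answer: 3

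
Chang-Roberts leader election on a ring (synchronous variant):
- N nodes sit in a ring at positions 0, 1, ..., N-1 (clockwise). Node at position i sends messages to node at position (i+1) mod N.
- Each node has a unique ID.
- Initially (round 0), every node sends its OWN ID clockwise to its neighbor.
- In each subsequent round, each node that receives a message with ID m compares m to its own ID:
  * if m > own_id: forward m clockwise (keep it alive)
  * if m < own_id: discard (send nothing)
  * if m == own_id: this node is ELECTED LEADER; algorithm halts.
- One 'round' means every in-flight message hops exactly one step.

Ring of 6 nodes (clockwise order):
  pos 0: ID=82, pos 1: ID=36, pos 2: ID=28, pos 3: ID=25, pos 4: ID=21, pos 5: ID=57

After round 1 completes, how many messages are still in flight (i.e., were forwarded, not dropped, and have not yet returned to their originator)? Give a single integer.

Round 1: pos1(id36) recv 82: fwd; pos2(id28) recv 36: fwd; pos3(id25) recv 28: fwd; pos4(id21) recv 25: fwd; pos5(id57) recv 21: drop; pos0(id82) recv 57: drop
After round 1: 4 messages still in flight

Answer: 4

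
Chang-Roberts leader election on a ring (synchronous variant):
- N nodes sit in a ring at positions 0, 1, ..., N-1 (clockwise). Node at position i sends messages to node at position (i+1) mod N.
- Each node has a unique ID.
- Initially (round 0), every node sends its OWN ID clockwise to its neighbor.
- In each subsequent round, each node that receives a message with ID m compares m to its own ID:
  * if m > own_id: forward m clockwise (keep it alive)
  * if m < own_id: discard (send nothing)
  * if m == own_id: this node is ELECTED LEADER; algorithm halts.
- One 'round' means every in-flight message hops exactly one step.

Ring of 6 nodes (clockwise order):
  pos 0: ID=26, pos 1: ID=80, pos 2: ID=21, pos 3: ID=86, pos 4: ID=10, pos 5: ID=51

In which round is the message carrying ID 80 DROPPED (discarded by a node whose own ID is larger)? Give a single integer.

Answer: 2

Derivation:
Round 1: pos1(id80) recv 26: drop; pos2(id21) recv 80: fwd; pos3(id86) recv 21: drop; pos4(id10) recv 86: fwd; pos5(id51) recv 10: drop; pos0(id26) recv 51: fwd
Round 2: pos3(id86) recv 80: drop; pos5(id51) recv 86: fwd; pos1(id80) recv 51: drop
Round 3: pos0(id26) recv 86: fwd
Round 4: pos1(id80) recv 86: fwd
Round 5: pos2(id21) recv 86: fwd
Round 6: pos3(id86) recv 86: ELECTED
Message ID 80 originates at pos 1; dropped at pos 3 in round 2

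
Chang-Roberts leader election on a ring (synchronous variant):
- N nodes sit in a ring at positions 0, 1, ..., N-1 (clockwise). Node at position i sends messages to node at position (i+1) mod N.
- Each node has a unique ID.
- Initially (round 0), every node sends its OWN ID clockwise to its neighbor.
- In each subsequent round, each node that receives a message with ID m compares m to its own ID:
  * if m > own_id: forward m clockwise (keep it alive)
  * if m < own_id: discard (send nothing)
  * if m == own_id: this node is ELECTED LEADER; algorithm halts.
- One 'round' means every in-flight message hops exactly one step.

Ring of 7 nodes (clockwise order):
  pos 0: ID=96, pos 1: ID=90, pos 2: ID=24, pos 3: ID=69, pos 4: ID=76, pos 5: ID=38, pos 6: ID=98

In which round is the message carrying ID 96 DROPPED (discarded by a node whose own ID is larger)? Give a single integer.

Answer: 6

Derivation:
Round 1: pos1(id90) recv 96: fwd; pos2(id24) recv 90: fwd; pos3(id69) recv 24: drop; pos4(id76) recv 69: drop; pos5(id38) recv 76: fwd; pos6(id98) recv 38: drop; pos0(id96) recv 98: fwd
Round 2: pos2(id24) recv 96: fwd; pos3(id69) recv 90: fwd; pos6(id98) recv 76: drop; pos1(id90) recv 98: fwd
Round 3: pos3(id69) recv 96: fwd; pos4(id76) recv 90: fwd; pos2(id24) recv 98: fwd
Round 4: pos4(id76) recv 96: fwd; pos5(id38) recv 90: fwd; pos3(id69) recv 98: fwd
Round 5: pos5(id38) recv 96: fwd; pos6(id98) recv 90: drop; pos4(id76) recv 98: fwd
Round 6: pos6(id98) recv 96: drop; pos5(id38) recv 98: fwd
Round 7: pos6(id98) recv 98: ELECTED
Message ID 96 originates at pos 0; dropped at pos 6 in round 6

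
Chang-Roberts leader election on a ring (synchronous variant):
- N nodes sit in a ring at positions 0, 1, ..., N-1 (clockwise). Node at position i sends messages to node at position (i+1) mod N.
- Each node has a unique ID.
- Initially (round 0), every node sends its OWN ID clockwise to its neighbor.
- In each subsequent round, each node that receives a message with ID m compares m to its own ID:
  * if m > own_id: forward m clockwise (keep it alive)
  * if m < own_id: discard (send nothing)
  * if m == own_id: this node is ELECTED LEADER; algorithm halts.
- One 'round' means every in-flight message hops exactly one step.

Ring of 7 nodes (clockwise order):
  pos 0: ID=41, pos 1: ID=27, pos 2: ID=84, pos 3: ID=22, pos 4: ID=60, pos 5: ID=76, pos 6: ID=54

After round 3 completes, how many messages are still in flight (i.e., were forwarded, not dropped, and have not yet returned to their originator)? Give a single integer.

Round 1: pos1(id27) recv 41: fwd; pos2(id84) recv 27: drop; pos3(id22) recv 84: fwd; pos4(id60) recv 22: drop; pos5(id76) recv 60: drop; pos6(id54) recv 76: fwd; pos0(id41) recv 54: fwd
Round 2: pos2(id84) recv 41: drop; pos4(id60) recv 84: fwd; pos0(id41) recv 76: fwd; pos1(id27) recv 54: fwd
Round 3: pos5(id76) recv 84: fwd; pos1(id27) recv 76: fwd; pos2(id84) recv 54: drop
After round 3: 2 messages still in flight

Answer: 2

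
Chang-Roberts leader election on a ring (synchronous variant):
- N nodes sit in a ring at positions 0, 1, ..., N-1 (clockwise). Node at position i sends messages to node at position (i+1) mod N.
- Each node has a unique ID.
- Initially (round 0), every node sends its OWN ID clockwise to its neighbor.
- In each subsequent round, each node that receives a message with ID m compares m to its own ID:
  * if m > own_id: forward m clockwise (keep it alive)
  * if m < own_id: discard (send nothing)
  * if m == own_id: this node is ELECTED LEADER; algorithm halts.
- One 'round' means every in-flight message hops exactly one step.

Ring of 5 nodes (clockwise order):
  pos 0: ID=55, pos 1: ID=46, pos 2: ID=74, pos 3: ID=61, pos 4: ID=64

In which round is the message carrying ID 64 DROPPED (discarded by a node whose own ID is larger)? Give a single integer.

Answer: 3

Derivation:
Round 1: pos1(id46) recv 55: fwd; pos2(id74) recv 46: drop; pos3(id61) recv 74: fwd; pos4(id64) recv 61: drop; pos0(id55) recv 64: fwd
Round 2: pos2(id74) recv 55: drop; pos4(id64) recv 74: fwd; pos1(id46) recv 64: fwd
Round 3: pos0(id55) recv 74: fwd; pos2(id74) recv 64: drop
Round 4: pos1(id46) recv 74: fwd
Round 5: pos2(id74) recv 74: ELECTED
Message ID 64 originates at pos 4; dropped at pos 2 in round 3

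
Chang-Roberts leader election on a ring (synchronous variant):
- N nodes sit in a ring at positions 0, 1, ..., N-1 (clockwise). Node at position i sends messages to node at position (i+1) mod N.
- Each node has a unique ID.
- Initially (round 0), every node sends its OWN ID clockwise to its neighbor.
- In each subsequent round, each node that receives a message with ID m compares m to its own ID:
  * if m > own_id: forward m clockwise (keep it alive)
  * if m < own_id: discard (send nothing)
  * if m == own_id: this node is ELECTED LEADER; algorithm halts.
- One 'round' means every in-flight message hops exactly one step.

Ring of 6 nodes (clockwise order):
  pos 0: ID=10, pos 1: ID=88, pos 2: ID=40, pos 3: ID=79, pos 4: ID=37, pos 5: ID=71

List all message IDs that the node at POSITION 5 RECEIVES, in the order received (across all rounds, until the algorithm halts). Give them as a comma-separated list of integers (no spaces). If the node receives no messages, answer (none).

Round 1: pos1(id88) recv 10: drop; pos2(id40) recv 88: fwd; pos3(id79) recv 40: drop; pos4(id37) recv 79: fwd; pos5(id71) recv 37: drop; pos0(id10) recv 71: fwd
Round 2: pos3(id79) recv 88: fwd; pos5(id71) recv 79: fwd; pos1(id88) recv 71: drop
Round 3: pos4(id37) recv 88: fwd; pos0(id10) recv 79: fwd
Round 4: pos5(id71) recv 88: fwd; pos1(id88) recv 79: drop
Round 5: pos0(id10) recv 88: fwd
Round 6: pos1(id88) recv 88: ELECTED

Answer: 37,79,88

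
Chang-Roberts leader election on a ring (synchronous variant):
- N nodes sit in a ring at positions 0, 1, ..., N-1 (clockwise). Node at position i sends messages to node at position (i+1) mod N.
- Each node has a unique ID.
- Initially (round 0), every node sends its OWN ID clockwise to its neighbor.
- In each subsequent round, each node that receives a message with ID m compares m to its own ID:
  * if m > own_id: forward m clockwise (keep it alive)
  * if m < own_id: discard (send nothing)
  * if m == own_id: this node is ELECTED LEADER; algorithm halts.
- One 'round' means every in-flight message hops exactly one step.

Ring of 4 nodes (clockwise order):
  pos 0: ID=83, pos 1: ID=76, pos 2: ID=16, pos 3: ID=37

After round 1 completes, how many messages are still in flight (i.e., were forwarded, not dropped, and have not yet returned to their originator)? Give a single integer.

Round 1: pos1(id76) recv 83: fwd; pos2(id16) recv 76: fwd; pos3(id37) recv 16: drop; pos0(id83) recv 37: drop
After round 1: 2 messages still in flight

Answer: 2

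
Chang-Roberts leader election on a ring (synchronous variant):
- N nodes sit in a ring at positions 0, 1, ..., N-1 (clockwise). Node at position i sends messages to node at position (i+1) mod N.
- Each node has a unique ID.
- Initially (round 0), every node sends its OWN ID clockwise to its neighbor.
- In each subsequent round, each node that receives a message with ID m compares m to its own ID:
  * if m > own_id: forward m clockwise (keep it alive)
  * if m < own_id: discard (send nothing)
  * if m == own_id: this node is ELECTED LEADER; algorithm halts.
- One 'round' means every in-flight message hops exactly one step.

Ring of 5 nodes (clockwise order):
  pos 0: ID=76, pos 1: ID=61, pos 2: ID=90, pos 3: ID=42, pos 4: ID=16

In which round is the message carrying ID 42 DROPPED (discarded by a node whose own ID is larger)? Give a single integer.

Answer: 2

Derivation:
Round 1: pos1(id61) recv 76: fwd; pos2(id90) recv 61: drop; pos3(id42) recv 90: fwd; pos4(id16) recv 42: fwd; pos0(id76) recv 16: drop
Round 2: pos2(id90) recv 76: drop; pos4(id16) recv 90: fwd; pos0(id76) recv 42: drop
Round 3: pos0(id76) recv 90: fwd
Round 4: pos1(id61) recv 90: fwd
Round 5: pos2(id90) recv 90: ELECTED
Message ID 42 originates at pos 3; dropped at pos 0 in round 2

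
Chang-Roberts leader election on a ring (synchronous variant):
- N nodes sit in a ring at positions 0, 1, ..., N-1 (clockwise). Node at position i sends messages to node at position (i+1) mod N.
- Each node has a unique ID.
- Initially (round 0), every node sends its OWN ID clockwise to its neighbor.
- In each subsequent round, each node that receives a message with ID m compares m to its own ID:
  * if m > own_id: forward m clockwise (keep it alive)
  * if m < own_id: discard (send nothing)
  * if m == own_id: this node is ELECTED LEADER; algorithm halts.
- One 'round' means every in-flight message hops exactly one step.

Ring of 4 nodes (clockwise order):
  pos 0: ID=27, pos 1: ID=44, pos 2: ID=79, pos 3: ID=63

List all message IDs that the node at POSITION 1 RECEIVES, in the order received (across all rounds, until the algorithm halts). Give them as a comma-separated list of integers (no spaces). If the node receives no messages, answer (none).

Answer: 27,63,79

Derivation:
Round 1: pos1(id44) recv 27: drop; pos2(id79) recv 44: drop; pos3(id63) recv 79: fwd; pos0(id27) recv 63: fwd
Round 2: pos0(id27) recv 79: fwd; pos1(id44) recv 63: fwd
Round 3: pos1(id44) recv 79: fwd; pos2(id79) recv 63: drop
Round 4: pos2(id79) recv 79: ELECTED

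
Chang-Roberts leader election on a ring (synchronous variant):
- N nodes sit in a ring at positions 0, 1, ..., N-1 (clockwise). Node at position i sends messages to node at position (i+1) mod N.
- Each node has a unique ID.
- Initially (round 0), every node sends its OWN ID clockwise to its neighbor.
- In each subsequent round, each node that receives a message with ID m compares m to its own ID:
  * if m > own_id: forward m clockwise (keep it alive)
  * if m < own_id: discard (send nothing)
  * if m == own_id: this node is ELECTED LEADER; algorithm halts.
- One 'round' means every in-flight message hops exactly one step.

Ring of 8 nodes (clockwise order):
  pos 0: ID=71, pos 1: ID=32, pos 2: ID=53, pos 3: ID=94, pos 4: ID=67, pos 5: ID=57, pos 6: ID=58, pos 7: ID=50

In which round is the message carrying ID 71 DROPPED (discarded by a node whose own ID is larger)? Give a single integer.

Answer: 3

Derivation:
Round 1: pos1(id32) recv 71: fwd; pos2(id53) recv 32: drop; pos3(id94) recv 53: drop; pos4(id67) recv 94: fwd; pos5(id57) recv 67: fwd; pos6(id58) recv 57: drop; pos7(id50) recv 58: fwd; pos0(id71) recv 50: drop
Round 2: pos2(id53) recv 71: fwd; pos5(id57) recv 94: fwd; pos6(id58) recv 67: fwd; pos0(id71) recv 58: drop
Round 3: pos3(id94) recv 71: drop; pos6(id58) recv 94: fwd; pos7(id50) recv 67: fwd
Round 4: pos7(id50) recv 94: fwd; pos0(id71) recv 67: drop
Round 5: pos0(id71) recv 94: fwd
Round 6: pos1(id32) recv 94: fwd
Round 7: pos2(id53) recv 94: fwd
Round 8: pos3(id94) recv 94: ELECTED
Message ID 71 originates at pos 0; dropped at pos 3 in round 3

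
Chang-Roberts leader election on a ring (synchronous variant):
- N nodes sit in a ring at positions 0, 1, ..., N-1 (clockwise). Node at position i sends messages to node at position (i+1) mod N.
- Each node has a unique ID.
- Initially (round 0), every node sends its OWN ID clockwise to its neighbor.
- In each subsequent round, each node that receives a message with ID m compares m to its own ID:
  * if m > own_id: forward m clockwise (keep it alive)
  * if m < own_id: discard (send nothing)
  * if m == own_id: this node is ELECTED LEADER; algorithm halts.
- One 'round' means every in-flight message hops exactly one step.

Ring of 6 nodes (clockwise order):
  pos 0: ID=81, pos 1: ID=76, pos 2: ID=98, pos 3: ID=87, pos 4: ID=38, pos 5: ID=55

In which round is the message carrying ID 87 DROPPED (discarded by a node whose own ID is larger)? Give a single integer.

Answer: 5

Derivation:
Round 1: pos1(id76) recv 81: fwd; pos2(id98) recv 76: drop; pos3(id87) recv 98: fwd; pos4(id38) recv 87: fwd; pos5(id55) recv 38: drop; pos0(id81) recv 55: drop
Round 2: pos2(id98) recv 81: drop; pos4(id38) recv 98: fwd; pos5(id55) recv 87: fwd
Round 3: pos5(id55) recv 98: fwd; pos0(id81) recv 87: fwd
Round 4: pos0(id81) recv 98: fwd; pos1(id76) recv 87: fwd
Round 5: pos1(id76) recv 98: fwd; pos2(id98) recv 87: drop
Round 6: pos2(id98) recv 98: ELECTED
Message ID 87 originates at pos 3; dropped at pos 2 in round 5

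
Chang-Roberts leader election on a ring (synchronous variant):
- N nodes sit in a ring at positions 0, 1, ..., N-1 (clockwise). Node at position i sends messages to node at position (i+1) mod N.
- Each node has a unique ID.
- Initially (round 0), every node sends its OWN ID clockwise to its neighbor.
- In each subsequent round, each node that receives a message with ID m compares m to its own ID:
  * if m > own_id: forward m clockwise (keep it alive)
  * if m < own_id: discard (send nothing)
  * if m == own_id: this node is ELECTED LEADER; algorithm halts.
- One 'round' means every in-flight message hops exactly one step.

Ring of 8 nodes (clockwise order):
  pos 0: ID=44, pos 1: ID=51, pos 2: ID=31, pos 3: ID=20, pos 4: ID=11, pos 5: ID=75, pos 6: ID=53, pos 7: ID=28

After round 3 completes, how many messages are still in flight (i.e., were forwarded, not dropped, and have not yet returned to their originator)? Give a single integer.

Round 1: pos1(id51) recv 44: drop; pos2(id31) recv 51: fwd; pos3(id20) recv 31: fwd; pos4(id11) recv 20: fwd; pos5(id75) recv 11: drop; pos6(id53) recv 75: fwd; pos7(id28) recv 53: fwd; pos0(id44) recv 28: drop
Round 2: pos3(id20) recv 51: fwd; pos4(id11) recv 31: fwd; pos5(id75) recv 20: drop; pos7(id28) recv 75: fwd; pos0(id44) recv 53: fwd
Round 3: pos4(id11) recv 51: fwd; pos5(id75) recv 31: drop; pos0(id44) recv 75: fwd; pos1(id51) recv 53: fwd
After round 3: 3 messages still in flight

Answer: 3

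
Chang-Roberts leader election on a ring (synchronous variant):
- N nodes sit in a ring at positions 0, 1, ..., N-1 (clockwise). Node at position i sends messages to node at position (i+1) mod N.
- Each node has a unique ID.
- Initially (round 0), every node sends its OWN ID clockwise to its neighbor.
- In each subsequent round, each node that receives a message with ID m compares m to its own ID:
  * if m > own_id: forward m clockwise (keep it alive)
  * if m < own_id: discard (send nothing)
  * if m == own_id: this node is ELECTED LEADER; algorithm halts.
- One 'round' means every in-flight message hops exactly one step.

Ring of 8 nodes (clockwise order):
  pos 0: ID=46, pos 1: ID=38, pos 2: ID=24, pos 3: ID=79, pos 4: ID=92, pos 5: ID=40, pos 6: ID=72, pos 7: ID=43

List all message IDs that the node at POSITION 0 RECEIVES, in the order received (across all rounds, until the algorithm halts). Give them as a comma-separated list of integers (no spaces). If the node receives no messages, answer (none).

Round 1: pos1(id38) recv 46: fwd; pos2(id24) recv 38: fwd; pos3(id79) recv 24: drop; pos4(id92) recv 79: drop; pos5(id40) recv 92: fwd; pos6(id72) recv 40: drop; pos7(id43) recv 72: fwd; pos0(id46) recv 43: drop
Round 2: pos2(id24) recv 46: fwd; pos3(id79) recv 38: drop; pos6(id72) recv 92: fwd; pos0(id46) recv 72: fwd
Round 3: pos3(id79) recv 46: drop; pos7(id43) recv 92: fwd; pos1(id38) recv 72: fwd
Round 4: pos0(id46) recv 92: fwd; pos2(id24) recv 72: fwd
Round 5: pos1(id38) recv 92: fwd; pos3(id79) recv 72: drop
Round 6: pos2(id24) recv 92: fwd
Round 7: pos3(id79) recv 92: fwd
Round 8: pos4(id92) recv 92: ELECTED

Answer: 43,72,92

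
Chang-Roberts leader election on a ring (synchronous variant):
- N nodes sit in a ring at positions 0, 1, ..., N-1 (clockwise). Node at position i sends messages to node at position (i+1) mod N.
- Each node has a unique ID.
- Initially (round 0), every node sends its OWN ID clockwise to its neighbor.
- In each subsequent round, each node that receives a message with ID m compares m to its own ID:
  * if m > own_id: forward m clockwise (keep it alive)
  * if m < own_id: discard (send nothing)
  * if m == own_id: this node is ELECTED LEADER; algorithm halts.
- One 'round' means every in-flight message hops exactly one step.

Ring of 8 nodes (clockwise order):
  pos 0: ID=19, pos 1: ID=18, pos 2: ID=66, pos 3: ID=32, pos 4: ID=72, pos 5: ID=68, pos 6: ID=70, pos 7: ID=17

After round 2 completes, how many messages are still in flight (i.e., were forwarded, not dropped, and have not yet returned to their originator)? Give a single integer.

Round 1: pos1(id18) recv 19: fwd; pos2(id66) recv 18: drop; pos3(id32) recv 66: fwd; pos4(id72) recv 32: drop; pos5(id68) recv 72: fwd; pos6(id70) recv 68: drop; pos7(id17) recv 70: fwd; pos0(id19) recv 17: drop
Round 2: pos2(id66) recv 19: drop; pos4(id72) recv 66: drop; pos6(id70) recv 72: fwd; pos0(id19) recv 70: fwd
After round 2: 2 messages still in flight

Answer: 2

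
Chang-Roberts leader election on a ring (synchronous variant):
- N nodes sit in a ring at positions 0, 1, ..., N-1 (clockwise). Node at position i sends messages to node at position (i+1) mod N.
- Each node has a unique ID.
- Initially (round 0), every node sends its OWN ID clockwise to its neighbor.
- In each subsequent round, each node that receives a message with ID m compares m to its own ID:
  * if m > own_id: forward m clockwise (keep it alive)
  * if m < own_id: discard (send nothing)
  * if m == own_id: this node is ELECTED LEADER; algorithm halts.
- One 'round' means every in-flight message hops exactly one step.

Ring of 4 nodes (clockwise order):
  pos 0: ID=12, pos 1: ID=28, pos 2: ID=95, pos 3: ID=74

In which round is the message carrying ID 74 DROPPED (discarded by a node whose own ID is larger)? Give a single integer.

Answer: 3

Derivation:
Round 1: pos1(id28) recv 12: drop; pos2(id95) recv 28: drop; pos3(id74) recv 95: fwd; pos0(id12) recv 74: fwd
Round 2: pos0(id12) recv 95: fwd; pos1(id28) recv 74: fwd
Round 3: pos1(id28) recv 95: fwd; pos2(id95) recv 74: drop
Round 4: pos2(id95) recv 95: ELECTED
Message ID 74 originates at pos 3; dropped at pos 2 in round 3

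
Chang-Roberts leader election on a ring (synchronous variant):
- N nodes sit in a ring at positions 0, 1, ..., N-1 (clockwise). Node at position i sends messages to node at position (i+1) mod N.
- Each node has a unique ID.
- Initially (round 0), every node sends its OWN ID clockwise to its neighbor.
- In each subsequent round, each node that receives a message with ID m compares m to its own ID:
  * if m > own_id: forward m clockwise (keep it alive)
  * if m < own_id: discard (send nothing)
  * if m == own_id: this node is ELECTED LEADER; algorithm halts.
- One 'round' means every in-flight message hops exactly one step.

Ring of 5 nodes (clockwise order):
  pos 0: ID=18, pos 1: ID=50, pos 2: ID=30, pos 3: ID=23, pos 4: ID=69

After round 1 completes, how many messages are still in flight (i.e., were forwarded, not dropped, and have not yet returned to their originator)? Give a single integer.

Round 1: pos1(id50) recv 18: drop; pos2(id30) recv 50: fwd; pos3(id23) recv 30: fwd; pos4(id69) recv 23: drop; pos0(id18) recv 69: fwd
After round 1: 3 messages still in flight

Answer: 3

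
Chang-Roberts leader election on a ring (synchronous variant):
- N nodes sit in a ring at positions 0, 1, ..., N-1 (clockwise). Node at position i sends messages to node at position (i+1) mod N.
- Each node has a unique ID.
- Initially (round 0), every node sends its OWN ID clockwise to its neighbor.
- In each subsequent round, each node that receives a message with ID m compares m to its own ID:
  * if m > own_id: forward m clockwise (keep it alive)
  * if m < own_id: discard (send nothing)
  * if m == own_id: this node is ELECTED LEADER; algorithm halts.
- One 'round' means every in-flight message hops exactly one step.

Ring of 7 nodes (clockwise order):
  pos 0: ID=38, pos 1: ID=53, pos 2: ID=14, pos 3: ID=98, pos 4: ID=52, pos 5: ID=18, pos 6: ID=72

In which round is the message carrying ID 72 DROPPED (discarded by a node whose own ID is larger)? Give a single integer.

Answer: 4

Derivation:
Round 1: pos1(id53) recv 38: drop; pos2(id14) recv 53: fwd; pos3(id98) recv 14: drop; pos4(id52) recv 98: fwd; pos5(id18) recv 52: fwd; pos6(id72) recv 18: drop; pos0(id38) recv 72: fwd
Round 2: pos3(id98) recv 53: drop; pos5(id18) recv 98: fwd; pos6(id72) recv 52: drop; pos1(id53) recv 72: fwd
Round 3: pos6(id72) recv 98: fwd; pos2(id14) recv 72: fwd
Round 4: pos0(id38) recv 98: fwd; pos3(id98) recv 72: drop
Round 5: pos1(id53) recv 98: fwd
Round 6: pos2(id14) recv 98: fwd
Round 7: pos3(id98) recv 98: ELECTED
Message ID 72 originates at pos 6; dropped at pos 3 in round 4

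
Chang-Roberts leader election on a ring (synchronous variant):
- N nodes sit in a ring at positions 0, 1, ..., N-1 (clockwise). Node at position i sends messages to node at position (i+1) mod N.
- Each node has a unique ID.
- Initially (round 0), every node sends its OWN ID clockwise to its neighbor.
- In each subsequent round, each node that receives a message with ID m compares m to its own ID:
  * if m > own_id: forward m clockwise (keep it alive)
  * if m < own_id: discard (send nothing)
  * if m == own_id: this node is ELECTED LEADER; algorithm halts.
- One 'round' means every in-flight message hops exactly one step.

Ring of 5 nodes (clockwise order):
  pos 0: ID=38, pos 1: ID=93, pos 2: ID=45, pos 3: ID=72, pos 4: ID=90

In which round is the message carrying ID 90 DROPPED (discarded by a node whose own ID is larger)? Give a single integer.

Answer: 2

Derivation:
Round 1: pos1(id93) recv 38: drop; pos2(id45) recv 93: fwd; pos3(id72) recv 45: drop; pos4(id90) recv 72: drop; pos0(id38) recv 90: fwd
Round 2: pos3(id72) recv 93: fwd; pos1(id93) recv 90: drop
Round 3: pos4(id90) recv 93: fwd
Round 4: pos0(id38) recv 93: fwd
Round 5: pos1(id93) recv 93: ELECTED
Message ID 90 originates at pos 4; dropped at pos 1 in round 2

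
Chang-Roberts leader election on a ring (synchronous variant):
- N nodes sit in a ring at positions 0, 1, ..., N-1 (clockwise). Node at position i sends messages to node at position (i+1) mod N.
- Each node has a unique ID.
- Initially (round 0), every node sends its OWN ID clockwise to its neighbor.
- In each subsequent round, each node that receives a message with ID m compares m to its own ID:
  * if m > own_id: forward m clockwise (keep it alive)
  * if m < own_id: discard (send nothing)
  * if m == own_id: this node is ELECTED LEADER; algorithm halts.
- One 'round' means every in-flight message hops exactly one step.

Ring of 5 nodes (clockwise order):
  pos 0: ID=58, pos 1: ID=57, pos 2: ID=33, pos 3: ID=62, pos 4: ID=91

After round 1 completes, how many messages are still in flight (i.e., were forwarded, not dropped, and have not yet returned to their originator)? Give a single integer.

Answer: 3

Derivation:
Round 1: pos1(id57) recv 58: fwd; pos2(id33) recv 57: fwd; pos3(id62) recv 33: drop; pos4(id91) recv 62: drop; pos0(id58) recv 91: fwd
After round 1: 3 messages still in flight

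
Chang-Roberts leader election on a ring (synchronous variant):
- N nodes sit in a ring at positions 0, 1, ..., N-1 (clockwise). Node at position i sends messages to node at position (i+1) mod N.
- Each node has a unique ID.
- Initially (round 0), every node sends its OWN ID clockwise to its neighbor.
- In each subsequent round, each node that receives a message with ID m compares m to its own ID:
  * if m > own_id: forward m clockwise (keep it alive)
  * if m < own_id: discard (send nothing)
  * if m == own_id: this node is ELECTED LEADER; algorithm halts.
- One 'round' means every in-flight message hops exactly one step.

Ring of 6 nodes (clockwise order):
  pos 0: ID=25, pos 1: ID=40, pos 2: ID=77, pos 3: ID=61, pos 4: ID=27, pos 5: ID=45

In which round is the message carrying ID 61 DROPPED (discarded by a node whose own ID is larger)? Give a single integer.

Round 1: pos1(id40) recv 25: drop; pos2(id77) recv 40: drop; pos3(id61) recv 77: fwd; pos4(id27) recv 61: fwd; pos5(id45) recv 27: drop; pos0(id25) recv 45: fwd
Round 2: pos4(id27) recv 77: fwd; pos5(id45) recv 61: fwd; pos1(id40) recv 45: fwd
Round 3: pos5(id45) recv 77: fwd; pos0(id25) recv 61: fwd; pos2(id77) recv 45: drop
Round 4: pos0(id25) recv 77: fwd; pos1(id40) recv 61: fwd
Round 5: pos1(id40) recv 77: fwd; pos2(id77) recv 61: drop
Round 6: pos2(id77) recv 77: ELECTED
Message ID 61 originates at pos 3; dropped at pos 2 in round 5

Answer: 5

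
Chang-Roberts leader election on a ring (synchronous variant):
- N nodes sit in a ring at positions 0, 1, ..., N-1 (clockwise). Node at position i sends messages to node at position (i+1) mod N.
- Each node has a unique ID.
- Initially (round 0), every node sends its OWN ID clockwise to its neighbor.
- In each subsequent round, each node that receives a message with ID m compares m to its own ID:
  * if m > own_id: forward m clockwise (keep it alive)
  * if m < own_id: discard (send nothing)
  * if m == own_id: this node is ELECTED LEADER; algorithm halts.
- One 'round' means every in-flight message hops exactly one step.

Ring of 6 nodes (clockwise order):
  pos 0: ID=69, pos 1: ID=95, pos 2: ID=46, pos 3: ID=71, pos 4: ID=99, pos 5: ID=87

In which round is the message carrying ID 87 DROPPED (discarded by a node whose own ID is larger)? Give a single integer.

Answer: 2

Derivation:
Round 1: pos1(id95) recv 69: drop; pos2(id46) recv 95: fwd; pos3(id71) recv 46: drop; pos4(id99) recv 71: drop; pos5(id87) recv 99: fwd; pos0(id69) recv 87: fwd
Round 2: pos3(id71) recv 95: fwd; pos0(id69) recv 99: fwd; pos1(id95) recv 87: drop
Round 3: pos4(id99) recv 95: drop; pos1(id95) recv 99: fwd
Round 4: pos2(id46) recv 99: fwd
Round 5: pos3(id71) recv 99: fwd
Round 6: pos4(id99) recv 99: ELECTED
Message ID 87 originates at pos 5; dropped at pos 1 in round 2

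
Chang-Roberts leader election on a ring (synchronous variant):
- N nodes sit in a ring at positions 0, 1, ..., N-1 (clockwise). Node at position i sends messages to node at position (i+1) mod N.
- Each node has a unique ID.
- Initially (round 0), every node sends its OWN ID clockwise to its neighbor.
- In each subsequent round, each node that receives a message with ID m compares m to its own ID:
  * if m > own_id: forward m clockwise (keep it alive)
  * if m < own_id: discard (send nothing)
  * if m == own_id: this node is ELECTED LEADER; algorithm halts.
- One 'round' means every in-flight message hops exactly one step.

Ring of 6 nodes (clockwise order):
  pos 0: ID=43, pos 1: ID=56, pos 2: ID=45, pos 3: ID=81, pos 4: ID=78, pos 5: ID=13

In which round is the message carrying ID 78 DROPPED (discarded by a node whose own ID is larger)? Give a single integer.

Round 1: pos1(id56) recv 43: drop; pos2(id45) recv 56: fwd; pos3(id81) recv 45: drop; pos4(id78) recv 81: fwd; pos5(id13) recv 78: fwd; pos0(id43) recv 13: drop
Round 2: pos3(id81) recv 56: drop; pos5(id13) recv 81: fwd; pos0(id43) recv 78: fwd
Round 3: pos0(id43) recv 81: fwd; pos1(id56) recv 78: fwd
Round 4: pos1(id56) recv 81: fwd; pos2(id45) recv 78: fwd
Round 5: pos2(id45) recv 81: fwd; pos3(id81) recv 78: drop
Round 6: pos3(id81) recv 81: ELECTED
Message ID 78 originates at pos 4; dropped at pos 3 in round 5

Answer: 5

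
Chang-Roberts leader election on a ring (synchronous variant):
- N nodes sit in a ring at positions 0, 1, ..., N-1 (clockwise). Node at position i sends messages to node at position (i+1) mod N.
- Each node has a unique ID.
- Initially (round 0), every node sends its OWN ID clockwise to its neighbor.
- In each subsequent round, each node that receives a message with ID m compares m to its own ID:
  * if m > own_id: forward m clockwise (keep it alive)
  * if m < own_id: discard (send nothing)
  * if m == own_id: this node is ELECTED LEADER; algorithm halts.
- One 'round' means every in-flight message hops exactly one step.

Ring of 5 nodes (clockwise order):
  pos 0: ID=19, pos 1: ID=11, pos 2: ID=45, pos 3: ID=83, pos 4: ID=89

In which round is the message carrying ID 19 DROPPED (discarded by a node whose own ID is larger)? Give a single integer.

Answer: 2

Derivation:
Round 1: pos1(id11) recv 19: fwd; pos2(id45) recv 11: drop; pos3(id83) recv 45: drop; pos4(id89) recv 83: drop; pos0(id19) recv 89: fwd
Round 2: pos2(id45) recv 19: drop; pos1(id11) recv 89: fwd
Round 3: pos2(id45) recv 89: fwd
Round 4: pos3(id83) recv 89: fwd
Round 5: pos4(id89) recv 89: ELECTED
Message ID 19 originates at pos 0; dropped at pos 2 in round 2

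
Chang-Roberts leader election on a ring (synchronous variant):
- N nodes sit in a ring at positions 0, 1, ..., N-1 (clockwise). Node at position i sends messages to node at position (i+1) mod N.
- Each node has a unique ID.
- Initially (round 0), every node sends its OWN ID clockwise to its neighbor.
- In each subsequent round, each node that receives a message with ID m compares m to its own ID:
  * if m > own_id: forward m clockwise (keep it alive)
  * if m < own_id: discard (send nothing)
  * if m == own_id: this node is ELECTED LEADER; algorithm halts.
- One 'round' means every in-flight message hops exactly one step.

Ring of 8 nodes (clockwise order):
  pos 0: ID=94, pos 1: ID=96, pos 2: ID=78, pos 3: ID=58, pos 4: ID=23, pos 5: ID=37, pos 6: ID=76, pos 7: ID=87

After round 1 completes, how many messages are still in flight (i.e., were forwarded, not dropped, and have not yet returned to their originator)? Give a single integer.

Round 1: pos1(id96) recv 94: drop; pos2(id78) recv 96: fwd; pos3(id58) recv 78: fwd; pos4(id23) recv 58: fwd; pos5(id37) recv 23: drop; pos6(id76) recv 37: drop; pos7(id87) recv 76: drop; pos0(id94) recv 87: drop
After round 1: 3 messages still in flight

Answer: 3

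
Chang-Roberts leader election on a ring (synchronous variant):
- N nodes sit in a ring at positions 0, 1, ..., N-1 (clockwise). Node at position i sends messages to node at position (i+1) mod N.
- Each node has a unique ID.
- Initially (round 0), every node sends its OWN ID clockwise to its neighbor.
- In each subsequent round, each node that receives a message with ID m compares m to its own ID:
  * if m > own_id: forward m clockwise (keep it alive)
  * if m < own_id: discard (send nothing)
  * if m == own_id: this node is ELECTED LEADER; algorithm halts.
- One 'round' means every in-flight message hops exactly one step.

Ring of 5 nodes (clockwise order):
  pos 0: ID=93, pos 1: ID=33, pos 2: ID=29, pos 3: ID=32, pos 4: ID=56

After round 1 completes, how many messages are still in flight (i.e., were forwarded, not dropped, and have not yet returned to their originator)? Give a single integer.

Round 1: pos1(id33) recv 93: fwd; pos2(id29) recv 33: fwd; pos3(id32) recv 29: drop; pos4(id56) recv 32: drop; pos0(id93) recv 56: drop
After round 1: 2 messages still in flight

Answer: 2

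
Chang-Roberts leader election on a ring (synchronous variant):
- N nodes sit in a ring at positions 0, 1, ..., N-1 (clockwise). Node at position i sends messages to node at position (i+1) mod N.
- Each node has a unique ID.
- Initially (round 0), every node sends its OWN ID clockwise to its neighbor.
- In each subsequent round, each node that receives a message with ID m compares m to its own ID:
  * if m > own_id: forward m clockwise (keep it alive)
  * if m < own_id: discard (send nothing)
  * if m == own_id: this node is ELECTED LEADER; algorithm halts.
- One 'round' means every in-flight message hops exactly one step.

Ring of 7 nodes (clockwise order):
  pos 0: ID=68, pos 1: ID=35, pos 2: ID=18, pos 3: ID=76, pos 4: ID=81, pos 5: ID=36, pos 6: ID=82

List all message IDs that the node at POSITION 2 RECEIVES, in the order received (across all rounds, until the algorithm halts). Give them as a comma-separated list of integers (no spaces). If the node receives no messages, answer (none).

Answer: 35,68,82

Derivation:
Round 1: pos1(id35) recv 68: fwd; pos2(id18) recv 35: fwd; pos3(id76) recv 18: drop; pos4(id81) recv 76: drop; pos5(id36) recv 81: fwd; pos6(id82) recv 36: drop; pos0(id68) recv 82: fwd
Round 2: pos2(id18) recv 68: fwd; pos3(id76) recv 35: drop; pos6(id82) recv 81: drop; pos1(id35) recv 82: fwd
Round 3: pos3(id76) recv 68: drop; pos2(id18) recv 82: fwd
Round 4: pos3(id76) recv 82: fwd
Round 5: pos4(id81) recv 82: fwd
Round 6: pos5(id36) recv 82: fwd
Round 7: pos6(id82) recv 82: ELECTED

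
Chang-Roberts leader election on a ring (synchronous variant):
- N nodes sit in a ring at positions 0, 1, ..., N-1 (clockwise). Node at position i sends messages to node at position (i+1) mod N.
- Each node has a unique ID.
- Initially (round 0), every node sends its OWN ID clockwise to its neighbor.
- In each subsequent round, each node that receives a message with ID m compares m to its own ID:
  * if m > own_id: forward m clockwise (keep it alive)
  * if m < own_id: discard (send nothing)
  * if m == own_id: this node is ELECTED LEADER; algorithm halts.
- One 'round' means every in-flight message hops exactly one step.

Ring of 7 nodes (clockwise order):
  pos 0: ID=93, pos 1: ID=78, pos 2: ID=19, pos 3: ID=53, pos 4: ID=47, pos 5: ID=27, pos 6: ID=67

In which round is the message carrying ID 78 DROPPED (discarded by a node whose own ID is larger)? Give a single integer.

Round 1: pos1(id78) recv 93: fwd; pos2(id19) recv 78: fwd; pos3(id53) recv 19: drop; pos4(id47) recv 53: fwd; pos5(id27) recv 47: fwd; pos6(id67) recv 27: drop; pos0(id93) recv 67: drop
Round 2: pos2(id19) recv 93: fwd; pos3(id53) recv 78: fwd; pos5(id27) recv 53: fwd; pos6(id67) recv 47: drop
Round 3: pos3(id53) recv 93: fwd; pos4(id47) recv 78: fwd; pos6(id67) recv 53: drop
Round 4: pos4(id47) recv 93: fwd; pos5(id27) recv 78: fwd
Round 5: pos5(id27) recv 93: fwd; pos6(id67) recv 78: fwd
Round 6: pos6(id67) recv 93: fwd; pos0(id93) recv 78: drop
Round 7: pos0(id93) recv 93: ELECTED
Message ID 78 originates at pos 1; dropped at pos 0 in round 6

Answer: 6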